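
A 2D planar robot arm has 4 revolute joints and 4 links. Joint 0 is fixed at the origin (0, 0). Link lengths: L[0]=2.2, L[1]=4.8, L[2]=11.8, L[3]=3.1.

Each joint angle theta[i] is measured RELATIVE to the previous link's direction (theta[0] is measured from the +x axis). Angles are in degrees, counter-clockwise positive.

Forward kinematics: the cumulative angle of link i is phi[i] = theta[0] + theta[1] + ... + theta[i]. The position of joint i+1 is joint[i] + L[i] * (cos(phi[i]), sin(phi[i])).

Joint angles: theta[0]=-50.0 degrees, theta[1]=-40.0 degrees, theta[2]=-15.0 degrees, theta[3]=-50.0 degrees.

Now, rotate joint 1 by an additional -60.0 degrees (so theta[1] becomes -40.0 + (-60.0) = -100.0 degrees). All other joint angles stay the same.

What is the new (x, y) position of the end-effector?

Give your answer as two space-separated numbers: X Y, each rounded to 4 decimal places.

Answer: -16.6801 -5.3613

Derivation:
joint[0] = (0.0000, 0.0000)  (base)
link 0: phi[0] = -50 = -50 deg
  cos(-50 deg) = 0.6428, sin(-50 deg) = -0.7660
  joint[1] = (0.0000, 0.0000) + 2.2 * (0.6428, -0.7660) = (0.0000 + 1.4141, 0.0000 + -1.6853) = (1.4141, -1.6853)
link 1: phi[1] = -50 + -100 = -150 deg
  cos(-150 deg) = -0.8660, sin(-150 deg) = -0.5000
  joint[2] = (1.4141, -1.6853) + 4.8 * (-0.8660, -0.5000) = (1.4141 + -4.1569, -1.6853 + -2.4000) = (-2.7428, -4.0853)
link 2: phi[2] = -50 + -100 + -15 = -165 deg
  cos(-165 deg) = -0.9659, sin(-165 deg) = -0.2588
  joint[3] = (-2.7428, -4.0853) + 11.8 * (-0.9659, -0.2588) = (-2.7428 + -11.3979, -4.0853 + -3.0541) = (-14.1407, -7.1394)
link 3: phi[3] = -50 + -100 + -15 + -50 = -215 deg
  cos(-215 deg) = -0.8192, sin(-215 deg) = 0.5736
  joint[4] = (-14.1407, -7.1394) + 3.1 * (-0.8192, 0.5736) = (-14.1407 + -2.5394, -7.1394 + 1.7781) = (-16.6801, -5.3613)
End effector: (-16.6801, -5.3613)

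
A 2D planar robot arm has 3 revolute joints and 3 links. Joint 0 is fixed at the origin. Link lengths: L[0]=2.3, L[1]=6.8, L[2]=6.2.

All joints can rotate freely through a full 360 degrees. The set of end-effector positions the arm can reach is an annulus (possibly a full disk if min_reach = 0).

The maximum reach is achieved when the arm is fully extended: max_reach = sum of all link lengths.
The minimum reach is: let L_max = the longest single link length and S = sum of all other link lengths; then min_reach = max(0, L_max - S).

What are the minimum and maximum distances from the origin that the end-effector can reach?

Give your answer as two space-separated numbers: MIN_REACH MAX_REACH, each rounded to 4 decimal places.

Link lengths: [2.3, 6.8, 6.2]
max_reach = 2.3 + 6.8 + 6.2 = 15.3
L_max = max([2.3, 6.8, 6.2]) = 6.8
S (sum of others) = 15.3 - 6.8 = 8.5
min_reach = max(0, 6.8 - 8.5) = max(0, -1.7) = 0

Answer: 0.0000 15.3000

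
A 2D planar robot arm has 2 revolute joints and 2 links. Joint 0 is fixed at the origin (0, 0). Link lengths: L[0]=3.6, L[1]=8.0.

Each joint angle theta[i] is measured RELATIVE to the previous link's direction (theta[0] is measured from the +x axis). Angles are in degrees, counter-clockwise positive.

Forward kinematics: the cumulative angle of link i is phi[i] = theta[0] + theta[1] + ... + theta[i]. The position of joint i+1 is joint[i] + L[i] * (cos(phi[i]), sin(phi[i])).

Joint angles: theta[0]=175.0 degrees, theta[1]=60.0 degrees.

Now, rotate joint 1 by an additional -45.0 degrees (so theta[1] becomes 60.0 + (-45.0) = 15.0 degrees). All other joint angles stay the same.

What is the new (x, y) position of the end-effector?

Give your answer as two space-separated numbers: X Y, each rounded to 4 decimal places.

Answer: -11.4648 -1.0754

Derivation:
joint[0] = (0.0000, 0.0000)  (base)
link 0: phi[0] = 175 = 175 deg
  cos(175 deg) = -0.9962, sin(175 deg) = 0.0872
  joint[1] = (0.0000, 0.0000) + 3.6 * (-0.9962, 0.0872) = (0.0000 + -3.5863, 0.0000 + 0.3138) = (-3.5863, 0.3138)
link 1: phi[1] = 175 + 15 = 190 deg
  cos(190 deg) = -0.9848, sin(190 deg) = -0.1736
  joint[2] = (-3.5863, 0.3138) + 8 * (-0.9848, -0.1736) = (-3.5863 + -7.8785, 0.3138 + -1.3892) = (-11.4648, -1.0754)
End effector: (-11.4648, -1.0754)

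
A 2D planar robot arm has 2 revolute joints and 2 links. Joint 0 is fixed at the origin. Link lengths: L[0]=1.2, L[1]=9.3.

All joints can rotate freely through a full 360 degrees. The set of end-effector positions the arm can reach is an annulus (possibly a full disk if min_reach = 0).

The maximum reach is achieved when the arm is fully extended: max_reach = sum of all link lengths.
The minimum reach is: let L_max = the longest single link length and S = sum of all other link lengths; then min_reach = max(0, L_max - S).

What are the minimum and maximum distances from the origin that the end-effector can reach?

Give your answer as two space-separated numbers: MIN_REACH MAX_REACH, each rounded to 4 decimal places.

Link lengths: [1.2, 9.3]
max_reach = 1.2 + 9.3 = 10.5
L_max = max([1.2, 9.3]) = 9.3
S (sum of others) = 10.5 - 9.3 = 1.2
min_reach = max(0, 9.3 - 1.2) = max(0, 8.1) = 8.1

Answer: 8.1000 10.5000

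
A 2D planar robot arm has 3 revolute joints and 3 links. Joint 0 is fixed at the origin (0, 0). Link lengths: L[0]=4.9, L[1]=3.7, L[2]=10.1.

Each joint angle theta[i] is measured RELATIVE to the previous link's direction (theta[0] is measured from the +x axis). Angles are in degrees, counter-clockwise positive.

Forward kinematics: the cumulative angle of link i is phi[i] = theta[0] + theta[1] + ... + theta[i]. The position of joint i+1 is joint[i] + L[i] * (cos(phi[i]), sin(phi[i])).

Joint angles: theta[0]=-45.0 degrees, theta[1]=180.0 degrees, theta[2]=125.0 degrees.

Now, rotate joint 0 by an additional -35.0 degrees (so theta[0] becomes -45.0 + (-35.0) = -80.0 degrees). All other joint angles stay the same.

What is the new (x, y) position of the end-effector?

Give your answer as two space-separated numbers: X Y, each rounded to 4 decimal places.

joint[0] = (0.0000, 0.0000)  (base)
link 0: phi[0] = -80 = -80 deg
  cos(-80 deg) = 0.1736, sin(-80 deg) = -0.9848
  joint[1] = (0.0000, 0.0000) + 4.9 * (0.1736, -0.9848) = (0.0000 + 0.8509, 0.0000 + -4.8256) = (0.8509, -4.8256)
link 1: phi[1] = -80 + 180 = 100 deg
  cos(100 deg) = -0.1736, sin(100 deg) = 0.9848
  joint[2] = (0.8509, -4.8256) + 3.7 * (-0.1736, 0.9848) = (0.8509 + -0.6425, -4.8256 + 3.6438) = (0.2084, -1.1818)
link 2: phi[2] = -80 + 180 + 125 = 225 deg
  cos(225 deg) = -0.7071, sin(225 deg) = -0.7071
  joint[3] = (0.2084, -1.1818) + 10.1 * (-0.7071, -0.7071) = (0.2084 + -7.1418, -1.1818 + -7.1418) = (-6.9334, -8.3235)
End effector: (-6.9334, -8.3235)

Answer: -6.9334 -8.3235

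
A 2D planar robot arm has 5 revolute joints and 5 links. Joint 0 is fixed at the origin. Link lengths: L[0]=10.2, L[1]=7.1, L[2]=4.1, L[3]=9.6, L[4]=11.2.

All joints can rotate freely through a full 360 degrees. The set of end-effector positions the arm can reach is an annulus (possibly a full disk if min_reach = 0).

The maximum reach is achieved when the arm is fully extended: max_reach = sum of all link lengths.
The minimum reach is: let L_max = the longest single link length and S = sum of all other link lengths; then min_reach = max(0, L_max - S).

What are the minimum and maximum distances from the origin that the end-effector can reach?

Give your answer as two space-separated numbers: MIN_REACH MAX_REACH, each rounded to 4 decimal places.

Answer: 0.0000 42.2000

Derivation:
Link lengths: [10.2, 7.1, 4.1, 9.6, 11.2]
max_reach = 10.2 + 7.1 + 4.1 + 9.6 + 11.2 = 42.2
L_max = max([10.2, 7.1, 4.1, 9.6, 11.2]) = 11.2
S (sum of others) = 42.2 - 11.2 = 31
min_reach = max(0, 11.2 - 31) = max(0, -19.8) = 0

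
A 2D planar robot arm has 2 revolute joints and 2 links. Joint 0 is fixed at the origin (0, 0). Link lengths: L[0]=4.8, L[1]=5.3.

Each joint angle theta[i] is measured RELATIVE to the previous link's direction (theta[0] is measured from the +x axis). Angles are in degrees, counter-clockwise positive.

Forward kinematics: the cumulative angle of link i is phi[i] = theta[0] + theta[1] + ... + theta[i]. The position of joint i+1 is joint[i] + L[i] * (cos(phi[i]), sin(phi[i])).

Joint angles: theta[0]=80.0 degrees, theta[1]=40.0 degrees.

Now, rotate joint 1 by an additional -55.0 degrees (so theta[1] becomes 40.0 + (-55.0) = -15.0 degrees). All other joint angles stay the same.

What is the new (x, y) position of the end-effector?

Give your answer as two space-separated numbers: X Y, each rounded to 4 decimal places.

Answer: 3.0734 9.5305

Derivation:
joint[0] = (0.0000, 0.0000)  (base)
link 0: phi[0] = 80 = 80 deg
  cos(80 deg) = 0.1736, sin(80 deg) = 0.9848
  joint[1] = (0.0000, 0.0000) + 4.8 * (0.1736, 0.9848) = (0.0000 + 0.8335, 0.0000 + 4.7271) = (0.8335, 4.7271)
link 1: phi[1] = 80 + -15 = 65 deg
  cos(65 deg) = 0.4226, sin(65 deg) = 0.9063
  joint[2] = (0.8335, 4.7271) + 5.3 * (0.4226, 0.9063) = (0.8335 + 2.2399, 4.7271 + 4.8034) = (3.0734, 9.5305)
End effector: (3.0734, 9.5305)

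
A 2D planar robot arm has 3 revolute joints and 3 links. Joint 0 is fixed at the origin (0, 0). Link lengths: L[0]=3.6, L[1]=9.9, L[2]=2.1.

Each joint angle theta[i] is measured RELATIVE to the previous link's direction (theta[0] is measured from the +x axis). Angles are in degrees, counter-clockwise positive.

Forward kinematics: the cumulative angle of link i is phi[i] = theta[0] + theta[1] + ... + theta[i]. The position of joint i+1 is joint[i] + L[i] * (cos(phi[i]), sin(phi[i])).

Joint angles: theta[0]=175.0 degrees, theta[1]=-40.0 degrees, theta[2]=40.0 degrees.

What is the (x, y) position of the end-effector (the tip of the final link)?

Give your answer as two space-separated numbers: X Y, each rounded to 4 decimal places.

joint[0] = (0.0000, 0.0000)  (base)
link 0: phi[0] = 175 = 175 deg
  cos(175 deg) = -0.9962, sin(175 deg) = 0.0872
  joint[1] = (0.0000, 0.0000) + 3.6 * (-0.9962, 0.0872) = (0.0000 + -3.5863, 0.0000 + 0.3138) = (-3.5863, 0.3138)
link 1: phi[1] = 175 + -40 = 135 deg
  cos(135 deg) = -0.7071, sin(135 deg) = 0.7071
  joint[2] = (-3.5863, 0.3138) + 9.9 * (-0.7071, 0.7071) = (-3.5863 + -7.0004, 0.3138 + 7.0004) = (-10.5867, 7.3141)
link 2: phi[2] = 175 + -40 + 40 = 175 deg
  cos(175 deg) = -0.9962, sin(175 deg) = 0.0872
  joint[3] = (-10.5867, 7.3141) + 2.1 * (-0.9962, 0.0872) = (-10.5867 + -2.0920, 7.3141 + 0.1830) = (-12.6787, 7.4971)
End effector: (-12.6787, 7.4971)

Answer: -12.6787 7.4971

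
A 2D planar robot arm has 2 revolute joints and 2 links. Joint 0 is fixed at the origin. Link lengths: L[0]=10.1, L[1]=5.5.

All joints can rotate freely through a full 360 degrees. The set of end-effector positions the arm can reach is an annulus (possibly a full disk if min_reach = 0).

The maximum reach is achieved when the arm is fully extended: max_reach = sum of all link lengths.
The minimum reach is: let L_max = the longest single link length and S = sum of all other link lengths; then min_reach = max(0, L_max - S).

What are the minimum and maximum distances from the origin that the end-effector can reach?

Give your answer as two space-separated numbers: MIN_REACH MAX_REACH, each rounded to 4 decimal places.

Answer: 4.6000 15.6000

Derivation:
Link lengths: [10.1, 5.5]
max_reach = 10.1 + 5.5 = 15.6
L_max = max([10.1, 5.5]) = 10.1
S (sum of others) = 15.6 - 10.1 = 5.5
min_reach = max(0, 10.1 - 5.5) = max(0, 4.6) = 4.6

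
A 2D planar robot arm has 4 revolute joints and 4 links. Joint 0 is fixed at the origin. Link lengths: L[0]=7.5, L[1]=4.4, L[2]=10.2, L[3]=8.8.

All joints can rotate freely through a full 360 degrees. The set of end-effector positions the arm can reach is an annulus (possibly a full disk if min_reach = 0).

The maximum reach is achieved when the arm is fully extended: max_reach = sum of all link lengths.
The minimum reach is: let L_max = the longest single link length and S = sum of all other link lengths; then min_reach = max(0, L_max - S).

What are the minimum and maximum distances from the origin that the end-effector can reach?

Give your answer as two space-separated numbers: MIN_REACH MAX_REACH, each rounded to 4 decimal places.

Link lengths: [7.5, 4.4, 10.2, 8.8]
max_reach = 7.5 + 4.4 + 10.2 + 8.8 = 30.9
L_max = max([7.5, 4.4, 10.2, 8.8]) = 10.2
S (sum of others) = 30.9 - 10.2 = 20.7
min_reach = max(0, 10.2 - 20.7) = max(0, -10.5) = 0

Answer: 0.0000 30.9000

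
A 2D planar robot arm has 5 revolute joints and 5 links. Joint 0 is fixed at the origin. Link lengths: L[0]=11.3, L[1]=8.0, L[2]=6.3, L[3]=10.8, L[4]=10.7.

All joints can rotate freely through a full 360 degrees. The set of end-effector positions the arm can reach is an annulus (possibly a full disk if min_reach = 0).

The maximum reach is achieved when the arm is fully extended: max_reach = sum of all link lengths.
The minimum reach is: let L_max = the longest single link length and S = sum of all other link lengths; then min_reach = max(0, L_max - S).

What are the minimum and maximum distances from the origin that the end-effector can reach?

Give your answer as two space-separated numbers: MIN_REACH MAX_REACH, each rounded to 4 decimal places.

Answer: 0.0000 47.1000

Derivation:
Link lengths: [11.3, 8.0, 6.3, 10.8, 10.7]
max_reach = 11.3 + 8 + 6.3 + 10.8 + 10.7 = 47.1
L_max = max([11.3, 8.0, 6.3, 10.8, 10.7]) = 11.3
S (sum of others) = 47.1 - 11.3 = 35.8
min_reach = max(0, 11.3 - 35.8) = max(0, -24.5) = 0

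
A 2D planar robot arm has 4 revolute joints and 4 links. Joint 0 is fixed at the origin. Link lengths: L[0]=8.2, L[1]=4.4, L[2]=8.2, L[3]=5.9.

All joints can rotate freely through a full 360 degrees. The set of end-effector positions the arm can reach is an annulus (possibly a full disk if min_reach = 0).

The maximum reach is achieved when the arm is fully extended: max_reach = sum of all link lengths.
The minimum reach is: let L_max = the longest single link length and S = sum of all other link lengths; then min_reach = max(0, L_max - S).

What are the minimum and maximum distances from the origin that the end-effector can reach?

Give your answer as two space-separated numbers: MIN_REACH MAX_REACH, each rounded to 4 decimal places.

Answer: 0.0000 26.7000

Derivation:
Link lengths: [8.2, 4.4, 8.2, 5.9]
max_reach = 8.2 + 4.4 + 8.2 + 5.9 = 26.7
L_max = max([8.2, 4.4, 8.2, 5.9]) = 8.2
S (sum of others) = 26.7 - 8.2 = 18.5
min_reach = max(0, 8.2 - 18.5) = max(0, -10.3) = 0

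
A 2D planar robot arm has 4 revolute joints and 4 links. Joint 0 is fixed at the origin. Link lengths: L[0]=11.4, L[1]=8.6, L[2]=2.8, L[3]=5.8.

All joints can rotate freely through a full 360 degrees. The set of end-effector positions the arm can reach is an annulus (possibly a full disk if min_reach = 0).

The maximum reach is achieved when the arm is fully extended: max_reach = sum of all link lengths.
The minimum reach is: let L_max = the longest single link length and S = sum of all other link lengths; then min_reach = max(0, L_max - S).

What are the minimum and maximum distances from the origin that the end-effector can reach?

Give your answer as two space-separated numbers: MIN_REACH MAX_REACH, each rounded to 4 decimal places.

Link lengths: [11.4, 8.6, 2.8, 5.8]
max_reach = 11.4 + 8.6 + 2.8 + 5.8 = 28.6
L_max = max([11.4, 8.6, 2.8, 5.8]) = 11.4
S (sum of others) = 28.6 - 11.4 = 17.2
min_reach = max(0, 11.4 - 17.2) = max(0, -5.8) = 0

Answer: 0.0000 28.6000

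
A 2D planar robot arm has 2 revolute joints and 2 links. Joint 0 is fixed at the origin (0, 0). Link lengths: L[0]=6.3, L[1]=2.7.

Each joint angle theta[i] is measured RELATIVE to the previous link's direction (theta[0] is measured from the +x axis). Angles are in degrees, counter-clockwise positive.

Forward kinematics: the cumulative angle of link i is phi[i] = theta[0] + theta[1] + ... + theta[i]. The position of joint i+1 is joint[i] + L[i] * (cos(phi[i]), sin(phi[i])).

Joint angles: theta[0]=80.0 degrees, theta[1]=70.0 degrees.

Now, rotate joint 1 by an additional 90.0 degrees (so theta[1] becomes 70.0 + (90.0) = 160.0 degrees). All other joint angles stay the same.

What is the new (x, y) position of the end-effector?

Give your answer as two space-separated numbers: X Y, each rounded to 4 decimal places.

joint[0] = (0.0000, 0.0000)  (base)
link 0: phi[0] = 80 = 80 deg
  cos(80 deg) = 0.1736, sin(80 deg) = 0.9848
  joint[1] = (0.0000, 0.0000) + 6.3 * (0.1736, 0.9848) = (0.0000 + 1.0940, 0.0000 + 6.2043) = (1.0940, 6.2043)
link 1: phi[1] = 80 + 160 = 240 deg
  cos(240 deg) = -0.5000, sin(240 deg) = -0.8660
  joint[2] = (1.0940, 6.2043) + 2.7 * (-0.5000, -0.8660) = (1.0940 + -1.3500, 6.2043 + -2.3383) = (-0.2560, 3.8660)
End effector: (-0.2560, 3.8660)

Answer: -0.2560 3.8660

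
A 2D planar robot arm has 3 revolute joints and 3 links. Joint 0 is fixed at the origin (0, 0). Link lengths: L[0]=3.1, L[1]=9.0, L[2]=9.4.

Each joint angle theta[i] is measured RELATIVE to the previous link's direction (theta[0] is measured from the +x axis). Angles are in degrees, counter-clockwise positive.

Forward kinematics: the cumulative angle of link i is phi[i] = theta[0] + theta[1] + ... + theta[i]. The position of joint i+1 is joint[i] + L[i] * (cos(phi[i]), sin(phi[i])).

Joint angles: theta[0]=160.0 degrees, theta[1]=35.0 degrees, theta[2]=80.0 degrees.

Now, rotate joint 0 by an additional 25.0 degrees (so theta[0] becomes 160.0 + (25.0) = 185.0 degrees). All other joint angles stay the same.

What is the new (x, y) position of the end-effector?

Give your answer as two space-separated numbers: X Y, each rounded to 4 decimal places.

Answer: -5.2826 -14.1959

Derivation:
joint[0] = (0.0000, 0.0000)  (base)
link 0: phi[0] = 185 = 185 deg
  cos(185 deg) = -0.9962, sin(185 deg) = -0.0872
  joint[1] = (0.0000, 0.0000) + 3.1 * (-0.9962, -0.0872) = (0.0000 + -3.0882, 0.0000 + -0.2702) = (-3.0882, -0.2702)
link 1: phi[1] = 185 + 35 = 220 deg
  cos(220 deg) = -0.7660, sin(220 deg) = -0.6428
  joint[2] = (-3.0882, -0.2702) + 9 * (-0.7660, -0.6428) = (-3.0882 + -6.8944, -0.2702 + -5.7851) = (-9.9826, -6.0553)
link 2: phi[2] = 185 + 35 + 80 = 300 deg
  cos(300 deg) = 0.5000, sin(300 deg) = -0.8660
  joint[3] = (-9.9826, -6.0553) + 9.4 * (0.5000, -0.8660) = (-9.9826 + 4.7000, -6.0553 + -8.1406) = (-5.2826, -14.1959)
End effector: (-5.2826, -14.1959)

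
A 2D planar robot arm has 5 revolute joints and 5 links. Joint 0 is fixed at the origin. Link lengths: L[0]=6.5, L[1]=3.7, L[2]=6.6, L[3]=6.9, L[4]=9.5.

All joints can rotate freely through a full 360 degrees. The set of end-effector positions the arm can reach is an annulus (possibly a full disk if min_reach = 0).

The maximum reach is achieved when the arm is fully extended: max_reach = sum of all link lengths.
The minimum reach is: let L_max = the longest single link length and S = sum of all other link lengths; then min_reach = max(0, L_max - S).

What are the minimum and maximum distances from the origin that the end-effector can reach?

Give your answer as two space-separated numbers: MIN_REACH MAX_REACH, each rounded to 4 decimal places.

Answer: 0.0000 33.2000

Derivation:
Link lengths: [6.5, 3.7, 6.6, 6.9, 9.5]
max_reach = 6.5 + 3.7 + 6.6 + 6.9 + 9.5 = 33.2
L_max = max([6.5, 3.7, 6.6, 6.9, 9.5]) = 9.5
S (sum of others) = 33.2 - 9.5 = 23.7
min_reach = max(0, 9.5 - 23.7) = max(0, -14.2) = 0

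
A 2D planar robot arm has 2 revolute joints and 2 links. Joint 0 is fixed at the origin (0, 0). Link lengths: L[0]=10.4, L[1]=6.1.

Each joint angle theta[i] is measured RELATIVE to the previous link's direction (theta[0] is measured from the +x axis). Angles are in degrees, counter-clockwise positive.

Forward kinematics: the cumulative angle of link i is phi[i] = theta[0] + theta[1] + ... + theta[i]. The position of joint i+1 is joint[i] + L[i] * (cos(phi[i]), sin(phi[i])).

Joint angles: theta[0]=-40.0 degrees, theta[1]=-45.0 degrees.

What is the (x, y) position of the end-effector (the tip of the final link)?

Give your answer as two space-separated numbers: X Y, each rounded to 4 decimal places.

joint[0] = (0.0000, 0.0000)  (base)
link 0: phi[0] = -40 = -40 deg
  cos(-40 deg) = 0.7660, sin(-40 deg) = -0.6428
  joint[1] = (0.0000, 0.0000) + 10.4 * (0.7660, -0.6428) = (0.0000 + 7.9669, 0.0000 + -6.6850) = (7.9669, -6.6850)
link 1: phi[1] = -40 + -45 = -85 deg
  cos(-85 deg) = 0.0872, sin(-85 deg) = -0.9962
  joint[2] = (7.9669, -6.6850) + 6.1 * (0.0872, -0.9962) = (7.9669 + 0.5317, -6.6850 + -6.0768) = (8.4985, -12.7618)
End effector: (8.4985, -12.7618)

Answer: 8.4985 -12.7618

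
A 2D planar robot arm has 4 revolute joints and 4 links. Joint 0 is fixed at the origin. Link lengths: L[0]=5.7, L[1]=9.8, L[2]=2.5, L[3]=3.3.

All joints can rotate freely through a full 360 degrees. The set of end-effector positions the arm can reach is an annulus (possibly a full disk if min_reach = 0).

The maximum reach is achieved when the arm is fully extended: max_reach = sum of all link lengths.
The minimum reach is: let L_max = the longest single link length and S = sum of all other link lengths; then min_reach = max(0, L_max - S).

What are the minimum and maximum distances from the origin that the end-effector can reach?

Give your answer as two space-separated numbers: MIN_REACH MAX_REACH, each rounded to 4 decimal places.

Answer: 0.0000 21.3000

Derivation:
Link lengths: [5.7, 9.8, 2.5, 3.3]
max_reach = 5.7 + 9.8 + 2.5 + 3.3 = 21.3
L_max = max([5.7, 9.8, 2.5, 3.3]) = 9.8
S (sum of others) = 21.3 - 9.8 = 11.5
min_reach = max(0, 9.8 - 11.5) = max(0, -1.7) = 0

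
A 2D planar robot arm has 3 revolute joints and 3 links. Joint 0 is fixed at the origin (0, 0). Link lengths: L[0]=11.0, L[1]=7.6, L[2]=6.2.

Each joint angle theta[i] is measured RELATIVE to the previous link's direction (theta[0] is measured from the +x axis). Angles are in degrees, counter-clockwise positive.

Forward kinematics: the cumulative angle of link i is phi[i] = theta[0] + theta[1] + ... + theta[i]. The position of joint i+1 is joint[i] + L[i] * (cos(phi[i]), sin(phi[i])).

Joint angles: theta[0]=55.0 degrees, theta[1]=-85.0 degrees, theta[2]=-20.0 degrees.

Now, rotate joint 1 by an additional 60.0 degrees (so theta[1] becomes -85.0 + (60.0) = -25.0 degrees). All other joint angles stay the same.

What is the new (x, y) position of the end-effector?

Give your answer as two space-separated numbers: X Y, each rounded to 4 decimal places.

Answer: 18.9969 13.8873

Derivation:
joint[0] = (0.0000, 0.0000)  (base)
link 0: phi[0] = 55 = 55 deg
  cos(55 deg) = 0.5736, sin(55 deg) = 0.8192
  joint[1] = (0.0000, 0.0000) + 11 * (0.5736, 0.8192) = (0.0000 + 6.3093, 0.0000 + 9.0107) = (6.3093, 9.0107)
link 1: phi[1] = 55 + -25 = 30 deg
  cos(30 deg) = 0.8660, sin(30 deg) = 0.5000
  joint[2] = (6.3093, 9.0107) + 7.6 * (0.8660, 0.5000) = (6.3093 + 6.5818, 9.0107 + 3.8000) = (12.8911, 12.8107)
link 2: phi[2] = 55 + -25 + -20 = 10 deg
  cos(10 deg) = 0.9848, sin(10 deg) = 0.1736
  joint[3] = (12.8911, 12.8107) + 6.2 * (0.9848, 0.1736) = (12.8911 + 6.1058, 12.8107 + 1.0766) = (18.9969, 13.8873)
End effector: (18.9969, 13.8873)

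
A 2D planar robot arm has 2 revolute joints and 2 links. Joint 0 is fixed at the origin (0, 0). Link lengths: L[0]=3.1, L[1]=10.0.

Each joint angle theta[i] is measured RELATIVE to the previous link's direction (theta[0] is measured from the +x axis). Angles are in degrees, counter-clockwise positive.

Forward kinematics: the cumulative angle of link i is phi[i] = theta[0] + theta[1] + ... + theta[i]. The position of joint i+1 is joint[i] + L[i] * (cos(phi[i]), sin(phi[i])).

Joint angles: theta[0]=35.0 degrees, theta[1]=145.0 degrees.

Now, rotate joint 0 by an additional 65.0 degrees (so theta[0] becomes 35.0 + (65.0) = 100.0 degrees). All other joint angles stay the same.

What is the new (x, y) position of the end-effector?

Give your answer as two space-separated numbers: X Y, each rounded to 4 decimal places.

Answer: -4.7645 -6.0102

Derivation:
joint[0] = (0.0000, 0.0000)  (base)
link 0: phi[0] = 100 = 100 deg
  cos(100 deg) = -0.1736, sin(100 deg) = 0.9848
  joint[1] = (0.0000, 0.0000) + 3.1 * (-0.1736, 0.9848) = (0.0000 + -0.5383, 0.0000 + 3.0529) = (-0.5383, 3.0529)
link 1: phi[1] = 100 + 145 = 245 deg
  cos(245 deg) = -0.4226, sin(245 deg) = -0.9063
  joint[2] = (-0.5383, 3.0529) + 10 * (-0.4226, -0.9063) = (-0.5383 + -4.2262, 3.0529 + -9.0631) = (-4.7645, -6.0102)
End effector: (-4.7645, -6.0102)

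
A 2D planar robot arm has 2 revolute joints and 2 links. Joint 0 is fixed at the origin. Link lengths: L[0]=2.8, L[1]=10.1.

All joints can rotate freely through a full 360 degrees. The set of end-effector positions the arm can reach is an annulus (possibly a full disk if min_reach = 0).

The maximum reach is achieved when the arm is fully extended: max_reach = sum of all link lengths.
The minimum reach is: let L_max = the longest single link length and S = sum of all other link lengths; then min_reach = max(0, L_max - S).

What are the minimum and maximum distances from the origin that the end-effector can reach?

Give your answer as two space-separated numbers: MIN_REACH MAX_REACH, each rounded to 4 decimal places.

Link lengths: [2.8, 10.1]
max_reach = 2.8 + 10.1 = 12.9
L_max = max([2.8, 10.1]) = 10.1
S (sum of others) = 12.9 - 10.1 = 2.8
min_reach = max(0, 10.1 - 2.8) = max(0, 7.3) = 7.3

Answer: 7.3000 12.9000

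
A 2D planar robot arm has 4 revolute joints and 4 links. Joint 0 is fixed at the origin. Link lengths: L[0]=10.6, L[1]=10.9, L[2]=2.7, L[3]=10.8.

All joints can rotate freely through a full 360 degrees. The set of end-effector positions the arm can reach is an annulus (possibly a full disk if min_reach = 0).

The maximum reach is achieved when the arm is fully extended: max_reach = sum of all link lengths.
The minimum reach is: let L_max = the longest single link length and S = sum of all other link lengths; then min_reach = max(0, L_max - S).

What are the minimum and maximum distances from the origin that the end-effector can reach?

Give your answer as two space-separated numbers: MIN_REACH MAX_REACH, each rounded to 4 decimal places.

Link lengths: [10.6, 10.9, 2.7, 10.8]
max_reach = 10.6 + 10.9 + 2.7 + 10.8 = 35
L_max = max([10.6, 10.9, 2.7, 10.8]) = 10.9
S (sum of others) = 35 - 10.9 = 24.1
min_reach = max(0, 10.9 - 24.1) = max(0, -13.2) = 0

Answer: 0.0000 35.0000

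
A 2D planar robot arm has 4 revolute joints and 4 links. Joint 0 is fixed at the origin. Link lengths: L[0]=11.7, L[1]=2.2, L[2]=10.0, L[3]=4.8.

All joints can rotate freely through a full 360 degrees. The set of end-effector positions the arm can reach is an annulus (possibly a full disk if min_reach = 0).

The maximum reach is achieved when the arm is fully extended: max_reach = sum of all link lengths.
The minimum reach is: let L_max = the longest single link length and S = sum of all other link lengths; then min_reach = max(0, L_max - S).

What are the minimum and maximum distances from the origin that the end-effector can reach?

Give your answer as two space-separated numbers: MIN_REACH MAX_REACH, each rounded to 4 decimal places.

Answer: 0.0000 28.7000

Derivation:
Link lengths: [11.7, 2.2, 10.0, 4.8]
max_reach = 11.7 + 2.2 + 10 + 4.8 = 28.7
L_max = max([11.7, 2.2, 10.0, 4.8]) = 11.7
S (sum of others) = 28.7 - 11.7 = 17
min_reach = max(0, 11.7 - 17) = max(0, -5.3) = 0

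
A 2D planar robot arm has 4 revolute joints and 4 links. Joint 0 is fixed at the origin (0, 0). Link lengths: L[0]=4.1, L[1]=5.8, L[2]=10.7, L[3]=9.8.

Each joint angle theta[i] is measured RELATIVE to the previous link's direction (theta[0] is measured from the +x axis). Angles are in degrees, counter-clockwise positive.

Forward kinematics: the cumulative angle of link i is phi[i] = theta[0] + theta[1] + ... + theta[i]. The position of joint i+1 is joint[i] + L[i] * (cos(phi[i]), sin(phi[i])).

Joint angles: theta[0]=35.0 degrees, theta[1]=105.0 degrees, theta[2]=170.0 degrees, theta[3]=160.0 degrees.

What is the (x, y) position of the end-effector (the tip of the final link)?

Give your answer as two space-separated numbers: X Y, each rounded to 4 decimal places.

joint[0] = (0.0000, 0.0000)  (base)
link 0: phi[0] = 35 = 35 deg
  cos(35 deg) = 0.8192, sin(35 deg) = 0.5736
  joint[1] = (0.0000, 0.0000) + 4.1 * (0.8192, 0.5736) = (0.0000 + 3.3585, 0.0000 + 2.3517) = (3.3585, 2.3517)
link 1: phi[1] = 35 + 105 = 140 deg
  cos(140 deg) = -0.7660, sin(140 deg) = 0.6428
  joint[2] = (3.3585, 2.3517) + 5.8 * (-0.7660, 0.6428) = (3.3585 + -4.4431, 2.3517 + 3.7282) = (-1.0845, 6.0798)
link 2: phi[2] = 35 + 105 + 170 = 310 deg
  cos(310 deg) = 0.6428, sin(310 deg) = -0.7660
  joint[3] = (-1.0845, 6.0798) + 10.7 * (0.6428, -0.7660) = (-1.0845 + 6.8778, 6.0798 + -8.1967) = (5.7933, -2.1168)
link 3: phi[3] = 35 + 105 + 170 + 160 = 470 deg
  cos(470 deg) = -0.3420, sin(470 deg) = 0.9397
  joint[4] = (5.7933, -2.1168) + 9.8 * (-0.3420, 0.9397) = (5.7933 + -3.3518, -2.1168 + 9.2090) = (2.4415, 7.0921)
End effector: (2.4415, 7.0921)

Answer: 2.4415 7.0921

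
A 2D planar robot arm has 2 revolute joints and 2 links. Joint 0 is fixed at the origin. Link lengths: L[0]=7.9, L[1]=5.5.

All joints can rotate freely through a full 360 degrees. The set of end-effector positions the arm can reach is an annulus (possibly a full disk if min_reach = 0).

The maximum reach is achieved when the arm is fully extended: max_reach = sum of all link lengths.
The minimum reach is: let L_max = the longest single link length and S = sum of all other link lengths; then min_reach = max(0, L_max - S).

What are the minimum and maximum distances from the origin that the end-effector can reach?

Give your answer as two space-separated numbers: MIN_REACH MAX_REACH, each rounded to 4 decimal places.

Answer: 2.4000 13.4000

Derivation:
Link lengths: [7.9, 5.5]
max_reach = 7.9 + 5.5 = 13.4
L_max = max([7.9, 5.5]) = 7.9
S (sum of others) = 13.4 - 7.9 = 5.5
min_reach = max(0, 7.9 - 5.5) = max(0, 2.4) = 2.4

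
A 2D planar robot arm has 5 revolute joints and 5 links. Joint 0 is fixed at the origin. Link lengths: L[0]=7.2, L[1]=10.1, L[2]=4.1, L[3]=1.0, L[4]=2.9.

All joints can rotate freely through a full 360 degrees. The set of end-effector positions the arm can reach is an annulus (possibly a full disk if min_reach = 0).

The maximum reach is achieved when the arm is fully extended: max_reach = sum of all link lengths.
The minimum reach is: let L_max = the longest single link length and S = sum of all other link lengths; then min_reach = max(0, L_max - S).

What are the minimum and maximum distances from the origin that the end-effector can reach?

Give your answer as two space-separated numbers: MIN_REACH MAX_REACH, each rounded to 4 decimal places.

Answer: 0.0000 25.3000

Derivation:
Link lengths: [7.2, 10.1, 4.1, 1.0, 2.9]
max_reach = 7.2 + 10.1 + 4.1 + 1 + 2.9 = 25.3
L_max = max([7.2, 10.1, 4.1, 1.0, 2.9]) = 10.1
S (sum of others) = 25.3 - 10.1 = 15.2
min_reach = max(0, 10.1 - 15.2) = max(0, -5.1) = 0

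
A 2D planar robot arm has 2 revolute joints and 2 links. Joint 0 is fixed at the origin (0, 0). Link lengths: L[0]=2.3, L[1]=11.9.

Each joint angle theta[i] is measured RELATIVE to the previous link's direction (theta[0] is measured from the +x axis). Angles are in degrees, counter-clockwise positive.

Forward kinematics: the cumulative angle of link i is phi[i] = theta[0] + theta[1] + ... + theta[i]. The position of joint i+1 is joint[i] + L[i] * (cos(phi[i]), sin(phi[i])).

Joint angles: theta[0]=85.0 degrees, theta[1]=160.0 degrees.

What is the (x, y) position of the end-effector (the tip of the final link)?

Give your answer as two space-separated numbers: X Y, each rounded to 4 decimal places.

joint[0] = (0.0000, 0.0000)  (base)
link 0: phi[0] = 85 = 85 deg
  cos(85 deg) = 0.0872, sin(85 deg) = 0.9962
  joint[1] = (0.0000, 0.0000) + 2.3 * (0.0872, 0.9962) = (0.0000 + 0.2005, 0.0000 + 2.2912) = (0.2005, 2.2912)
link 1: phi[1] = 85 + 160 = 245 deg
  cos(245 deg) = -0.4226, sin(245 deg) = -0.9063
  joint[2] = (0.2005, 2.2912) + 11.9 * (-0.4226, -0.9063) = (0.2005 + -5.0292, 2.2912 + -10.7851) = (-4.8287, -8.4938)
End effector: (-4.8287, -8.4938)

Answer: -4.8287 -8.4938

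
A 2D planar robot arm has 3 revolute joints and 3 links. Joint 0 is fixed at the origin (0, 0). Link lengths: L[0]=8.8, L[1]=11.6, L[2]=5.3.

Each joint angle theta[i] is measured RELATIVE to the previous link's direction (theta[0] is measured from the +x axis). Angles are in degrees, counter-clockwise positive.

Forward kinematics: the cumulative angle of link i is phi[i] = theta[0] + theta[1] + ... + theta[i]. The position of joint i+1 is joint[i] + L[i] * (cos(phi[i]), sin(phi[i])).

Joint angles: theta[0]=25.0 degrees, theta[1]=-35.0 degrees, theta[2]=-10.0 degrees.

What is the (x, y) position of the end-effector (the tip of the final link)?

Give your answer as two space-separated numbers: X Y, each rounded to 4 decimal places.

Answer: 24.3796 -0.1080

Derivation:
joint[0] = (0.0000, 0.0000)  (base)
link 0: phi[0] = 25 = 25 deg
  cos(25 deg) = 0.9063, sin(25 deg) = 0.4226
  joint[1] = (0.0000, 0.0000) + 8.8 * (0.9063, 0.4226) = (0.0000 + 7.9755, 0.0000 + 3.7190) = (7.9755, 3.7190)
link 1: phi[1] = 25 + -35 = -10 deg
  cos(-10 deg) = 0.9848, sin(-10 deg) = -0.1736
  joint[2] = (7.9755, 3.7190) + 11.6 * (0.9848, -0.1736) = (7.9755 + 11.4238, 3.7190 + -2.0143) = (19.3993, 1.7047)
link 2: phi[2] = 25 + -35 + -10 = -20 deg
  cos(-20 deg) = 0.9397, sin(-20 deg) = -0.3420
  joint[3] = (19.3993, 1.7047) + 5.3 * (0.9397, -0.3420) = (19.3993 + 4.9804, 1.7047 + -1.8127) = (24.3796, -0.1080)
End effector: (24.3796, -0.1080)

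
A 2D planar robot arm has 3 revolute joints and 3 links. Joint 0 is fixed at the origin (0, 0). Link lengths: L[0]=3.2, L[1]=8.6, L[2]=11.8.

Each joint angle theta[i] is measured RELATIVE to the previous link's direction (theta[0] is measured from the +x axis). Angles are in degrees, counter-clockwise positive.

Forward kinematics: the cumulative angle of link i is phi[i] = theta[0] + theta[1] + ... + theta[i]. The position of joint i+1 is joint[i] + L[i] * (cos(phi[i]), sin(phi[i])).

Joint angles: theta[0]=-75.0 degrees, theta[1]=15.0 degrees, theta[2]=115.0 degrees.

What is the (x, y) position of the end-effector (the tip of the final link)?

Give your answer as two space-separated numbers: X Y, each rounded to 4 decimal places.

Answer: 11.8964 -0.8728

Derivation:
joint[0] = (0.0000, 0.0000)  (base)
link 0: phi[0] = -75 = -75 deg
  cos(-75 deg) = 0.2588, sin(-75 deg) = -0.9659
  joint[1] = (0.0000, 0.0000) + 3.2 * (0.2588, -0.9659) = (0.0000 + 0.8282, 0.0000 + -3.0910) = (0.8282, -3.0910)
link 1: phi[1] = -75 + 15 = -60 deg
  cos(-60 deg) = 0.5000, sin(-60 deg) = -0.8660
  joint[2] = (0.8282, -3.0910) + 8.6 * (0.5000, -0.8660) = (0.8282 + 4.3000, -3.0910 + -7.4478) = (5.1282, -10.5388)
link 2: phi[2] = -75 + 15 + 115 = 55 deg
  cos(55 deg) = 0.5736, sin(55 deg) = 0.8192
  joint[3] = (5.1282, -10.5388) + 11.8 * (0.5736, 0.8192) = (5.1282 + 6.7682, -10.5388 + 9.6660) = (11.8964, -0.8728)
End effector: (11.8964, -0.8728)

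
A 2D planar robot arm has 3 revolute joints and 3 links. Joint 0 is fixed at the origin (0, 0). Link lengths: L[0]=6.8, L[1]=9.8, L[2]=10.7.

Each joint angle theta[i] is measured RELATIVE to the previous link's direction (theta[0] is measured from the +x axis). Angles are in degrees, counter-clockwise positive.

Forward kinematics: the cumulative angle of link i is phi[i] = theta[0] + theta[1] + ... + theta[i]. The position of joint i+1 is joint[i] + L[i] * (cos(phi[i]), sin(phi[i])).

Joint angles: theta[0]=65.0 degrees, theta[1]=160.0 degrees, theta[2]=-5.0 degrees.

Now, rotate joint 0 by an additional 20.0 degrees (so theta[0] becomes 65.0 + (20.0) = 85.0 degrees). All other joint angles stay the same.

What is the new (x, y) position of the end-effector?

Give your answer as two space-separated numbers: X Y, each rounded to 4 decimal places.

joint[0] = (0.0000, 0.0000)  (base)
link 0: phi[0] = 85 = 85 deg
  cos(85 deg) = 0.0872, sin(85 deg) = 0.9962
  joint[1] = (0.0000, 0.0000) + 6.8 * (0.0872, 0.9962) = (0.0000 + 0.5927, 0.0000 + 6.7741) = (0.5927, 6.7741)
link 1: phi[1] = 85 + 160 = 245 deg
  cos(245 deg) = -0.4226, sin(245 deg) = -0.9063
  joint[2] = (0.5927, 6.7741) + 9.8 * (-0.4226, -0.9063) = (0.5927 + -4.1417, 6.7741 + -8.8818) = (-3.5490, -2.1077)
link 2: phi[2] = 85 + 160 + -5 = 240 deg
  cos(240 deg) = -0.5000, sin(240 deg) = -0.8660
  joint[3] = (-3.5490, -2.1077) + 10.7 * (-0.5000, -0.8660) = (-3.5490 + -5.3500, -2.1077 + -9.2665) = (-8.8990, -11.3742)
End effector: (-8.8990, -11.3742)

Answer: -8.8990 -11.3742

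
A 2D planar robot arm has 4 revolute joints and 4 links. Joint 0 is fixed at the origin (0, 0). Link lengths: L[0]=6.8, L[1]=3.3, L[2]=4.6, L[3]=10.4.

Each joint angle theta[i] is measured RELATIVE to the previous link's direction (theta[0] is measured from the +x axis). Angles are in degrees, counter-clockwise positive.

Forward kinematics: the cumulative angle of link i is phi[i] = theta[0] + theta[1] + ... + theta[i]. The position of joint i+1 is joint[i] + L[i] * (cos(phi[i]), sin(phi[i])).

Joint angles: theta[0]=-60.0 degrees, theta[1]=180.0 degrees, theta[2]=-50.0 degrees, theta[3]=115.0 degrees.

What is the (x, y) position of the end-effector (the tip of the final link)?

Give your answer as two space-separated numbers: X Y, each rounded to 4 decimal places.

joint[0] = (0.0000, 0.0000)  (base)
link 0: phi[0] = -60 = -60 deg
  cos(-60 deg) = 0.5000, sin(-60 deg) = -0.8660
  joint[1] = (0.0000, 0.0000) + 6.8 * (0.5000, -0.8660) = (0.0000 + 3.4000, 0.0000 + -5.8890) = (3.4000, -5.8890)
link 1: phi[1] = -60 + 180 = 120 deg
  cos(120 deg) = -0.5000, sin(120 deg) = 0.8660
  joint[2] = (3.4000, -5.8890) + 3.3 * (-0.5000, 0.8660) = (3.4000 + -1.6500, -5.8890 + 2.8579) = (1.7500, -3.0311)
link 2: phi[2] = -60 + 180 + -50 = 70 deg
  cos(70 deg) = 0.3420, sin(70 deg) = 0.9397
  joint[3] = (1.7500, -3.0311) + 4.6 * (0.3420, 0.9397) = (1.7500 + 1.5733, -3.0311 + 4.3226) = (3.3233, 1.2915)
link 3: phi[3] = -60 + 180 + -50 + 115 = 185 deg
  cos(185 deg) = -0.9962, sin(185 deg) = -0.0872
  joint[4] = (3.3233, 1.2915) + 10.4 * (-0.9962, -0.0872) = (3.3233 + -10.3604, 1.2915 + -0.9064) = (-7.0371, 0.3851)
End effector: (-7.0371, 0.3851)

Answer: -7.0371 0.3851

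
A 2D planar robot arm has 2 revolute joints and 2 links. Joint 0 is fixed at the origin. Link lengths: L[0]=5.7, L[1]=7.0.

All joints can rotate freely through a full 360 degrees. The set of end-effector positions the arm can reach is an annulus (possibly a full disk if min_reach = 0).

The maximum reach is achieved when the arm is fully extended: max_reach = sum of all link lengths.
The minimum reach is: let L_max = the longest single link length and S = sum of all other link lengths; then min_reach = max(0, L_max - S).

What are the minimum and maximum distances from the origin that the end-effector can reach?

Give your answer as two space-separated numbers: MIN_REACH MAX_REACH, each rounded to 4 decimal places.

Answer: 1.3000 12.7000

Derivation:
Link lengths: [5.7, 7.0]
max_reach = 5.7 + 7 = 12.7
L_max = max([5.7, 7.0]) = 7
S (sum of others) = 12.7 - 7 = 5.7
min_reach = max(0, 7 - 5.7) = max(0, 1.3) = 1.3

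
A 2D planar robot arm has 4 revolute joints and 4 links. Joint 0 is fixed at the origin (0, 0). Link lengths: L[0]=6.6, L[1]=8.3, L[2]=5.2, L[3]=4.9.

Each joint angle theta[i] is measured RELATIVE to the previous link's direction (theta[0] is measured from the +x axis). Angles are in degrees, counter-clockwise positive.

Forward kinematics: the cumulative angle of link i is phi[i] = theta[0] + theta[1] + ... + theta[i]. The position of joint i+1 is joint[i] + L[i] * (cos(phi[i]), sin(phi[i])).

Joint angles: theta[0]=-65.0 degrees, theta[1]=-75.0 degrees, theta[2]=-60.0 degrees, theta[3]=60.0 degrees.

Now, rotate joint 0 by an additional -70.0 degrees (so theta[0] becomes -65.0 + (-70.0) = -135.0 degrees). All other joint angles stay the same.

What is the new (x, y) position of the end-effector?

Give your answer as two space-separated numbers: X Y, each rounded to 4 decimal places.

joint[0] = (0.0000, 0.0000)  (base)
link 0: phi[0] = -135 = -135 deg
  cos(-135 deg) = -0.7071, sin(-135 deg) = -0.7071
  joint[1] = (0.0000, 0.0000) + 6.6 * (-0.7071, -0.7071) = (0.0000 + -4.6669, 0.0000 + -4.6669) = (-4.6669, -4.6669)
link 1: phi[1] = -135 + -75 = -210 deg
  cos(-210 deg) = -0.8660, sin(-210 deg) = 0.5000
  joint[2] = (-4.6669, -4.6669) + 8.3 * (-0.8660, 0.5000) = (-4.6669 + -7.1880, -4.6669 + 4.1500) = (-11.8549, -0.5169)
link 2: phi[2] = -135 + -75 + -60 = -270 deg
  cos(-270 deg) = -0.0000, sin(-270 deg) = 1.0000
  joint[3] = (-11.8549, -0.5169) + 5.2 * (-0.0000, 1.0000) = (-11.8549 + -0.0000, -0.5169 + 5.2000) = (-11.8549, 4.6831)
link 3: phi[3] = -135 + -75 + -60 + 60 = -210 deg
  cos(-210 deg) = -0.8660, sin(-210 deg) = 0.5000
  joint[4] = (-11.8549, 4.6831) + 4.9 * (-0.8660, 0.5000) = (-11.8549 + -4.2435, 4.6831 + 2.4500) = (-16.0984, 7.1331)
End effector: (-16.0984, 7.1331)

Answer: -16.0984 7.1331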